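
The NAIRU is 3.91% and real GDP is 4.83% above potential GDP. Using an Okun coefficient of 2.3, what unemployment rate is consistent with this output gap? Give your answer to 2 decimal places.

From Okun's law, u - u* = -(output gap)/β = -(4.83)/2.3 = -2.1 points.
So u = 3.91 - 2.1 = 1.81%.

1.81%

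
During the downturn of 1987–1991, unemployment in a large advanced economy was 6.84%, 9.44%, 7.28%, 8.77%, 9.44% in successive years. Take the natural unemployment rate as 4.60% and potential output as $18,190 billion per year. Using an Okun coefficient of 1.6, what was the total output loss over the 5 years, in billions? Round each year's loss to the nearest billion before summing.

Year 1987: gap = -1.6 × (6.84 - 4.6) = -3.584%, loss ≈ 18190 × 3.584/100 ≈ 652.
Year 1988: gap = -1.6 × (9.44 - 4.6) = -7.744%, loss ≈ 18190 × 7.744/100 ≈ 1409.
Year 1989: gap = -1.6 × (7.28 - 4.6) = -4.288%, loss ≈ 18190 × 4.288/100 ≈ 780.
Year 1990: gap = -1.6 × (8.77 - 4.6) = -6.672%, loss ≈ 18190 × 6.672/100 ≈ 1214.
Year 1991: gap = -1.6 × (9.44 - 4.6) = -7.744%, loss ≈ 18190 × 7.744/100 ≈ 1409.
Total lost output = 652 + 1409 + 780 + 1214 + 1409 = 5464 billion.

$5,464 billion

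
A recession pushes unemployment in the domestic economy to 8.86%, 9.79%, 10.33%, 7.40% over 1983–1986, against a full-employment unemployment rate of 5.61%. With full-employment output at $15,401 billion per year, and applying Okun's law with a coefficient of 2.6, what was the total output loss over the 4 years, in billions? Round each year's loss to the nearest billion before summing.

Year 1983: gap = -2.6 × (8.86 - 5.61) = -8.45%, loss ≈ 15401 × 8.45/100 ≈ 1301.
Year 1984: gap = -2.6 × (9.79 - 5.61) = -10.868%, loss ≈ 15401 × 10.868/100 ≈ 1674.
Year 1985: gap = -2.6 × (10.33 - 5.61) = -12.272%, loss ≈ 15401 × 12.272/100 ≈ 1890.
Year 1986: gap = -2.6 × (7.4 - 5.61) = -4.654%, loss ≈ 15401 × 4.654/100 ≈ 717.
Total lost output = 1301 + 1674 + 1890 + 717 = 5582 billion.

$5,582 billion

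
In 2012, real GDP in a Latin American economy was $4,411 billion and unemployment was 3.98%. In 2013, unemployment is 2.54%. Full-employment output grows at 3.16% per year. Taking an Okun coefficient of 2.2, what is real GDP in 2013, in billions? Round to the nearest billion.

Δu = 2.54 - 3.98 = -1.44 points.
Okun's law (growth form): g_Y = g_Y* - β × Δu = 3.16 - 2.2 × (-1.44) = 3.16 + 3.168 = 6.328%.
Real GDP in the next year = 4411 × (1 + 6.328/100) = 4411 × 1.06328 ≈ 4690 billion.

$4,690 billion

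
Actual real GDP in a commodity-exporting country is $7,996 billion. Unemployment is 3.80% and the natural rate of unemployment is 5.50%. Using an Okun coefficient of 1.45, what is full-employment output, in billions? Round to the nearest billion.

Unemployment gap = 3.8 - 5.5 = -1.7 points, so output gap = -1.45 × (-1.7) = 2.465%.
Since Y = Y* × (1 + gap/100), Y* = 7996/1.02465 ≈ 7804 billion.

$7,804 billion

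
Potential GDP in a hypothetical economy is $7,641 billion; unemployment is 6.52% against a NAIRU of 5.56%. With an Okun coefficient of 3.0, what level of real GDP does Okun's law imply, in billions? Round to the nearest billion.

$7,421 billion

Unemployment gap = 6.52 - 5.56 = 0.96 points, so the output gap is -3 × 0.96 = -2.88%.
Actual GDP = 7641 × (1 - 2.88/100) = 7641 × 0.9712 ≈ 7421 billion.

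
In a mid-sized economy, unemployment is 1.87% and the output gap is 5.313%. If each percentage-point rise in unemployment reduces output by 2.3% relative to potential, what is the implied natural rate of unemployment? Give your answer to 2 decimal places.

4.18%

From Okun's law, u - u* = -(output gap)/β = -(5.313)/2.3 = -2.31 points.
So u* = 1.87 + 2.31 = 4.18%.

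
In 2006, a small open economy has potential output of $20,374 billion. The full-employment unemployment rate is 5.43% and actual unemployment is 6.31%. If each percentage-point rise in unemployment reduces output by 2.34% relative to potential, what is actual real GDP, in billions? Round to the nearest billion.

Unemployment gap = 6.31 - 5.43 = 0.88 points, so the output gap is -2.34 × 0.88 = -2.0592%.
Actual GDP = 20374 × (1 - 2.0592/100) = 20374 × 0.979408 ≈ 19954 billion.

$19,954 billion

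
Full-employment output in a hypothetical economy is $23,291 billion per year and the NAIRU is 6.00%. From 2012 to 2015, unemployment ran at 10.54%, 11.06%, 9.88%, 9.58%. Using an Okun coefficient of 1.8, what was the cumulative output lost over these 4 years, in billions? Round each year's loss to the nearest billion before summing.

Year 2012: gap = -1.8 × (10.54 - 6) = -8.172%, loss ≈ 23291 × 8.172/100 ≈ 1903.
Year 2013: gap = -1.8 × (11.06 - 6) = -9.108%, loss ≈ 23291 × 9.108/100 ≈ 2121.
Year 2014: gap = -1.8 × (9.88 - 6) = -6.984%, loss ≈ 23291 × 6.984/100 ≈ 1627.
Year 2015: gap = -1.8 × (9.58 - 6) = -6.444%, loss ≈ 23291 × 6.444/100 ≈ 1501.
Total lost output = 1903 + 2121 + 1627 + 1501 = 7152 billion.

$7,152 billion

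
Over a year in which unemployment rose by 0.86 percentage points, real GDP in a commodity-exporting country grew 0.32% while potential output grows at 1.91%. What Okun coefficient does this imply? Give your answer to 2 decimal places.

β ≈ 1.85

Growth form: g_Y = g_Y* - β × Δu, so β = (g_Y* - g_Y)/Δu.
β = (1.91 - 0.32)/0.86 = 1.59/0.86 = 1.85.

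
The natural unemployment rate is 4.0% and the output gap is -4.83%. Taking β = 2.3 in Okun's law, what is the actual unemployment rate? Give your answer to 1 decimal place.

From Okun's law, u - u* = -(output gap)/β = -(-4.83)/2.3 = 2.1 points.
So u = 4 + 2.1 = 6.1%.

6.1%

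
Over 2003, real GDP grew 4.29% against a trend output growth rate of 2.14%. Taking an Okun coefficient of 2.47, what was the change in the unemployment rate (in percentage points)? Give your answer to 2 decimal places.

-0.87 percentage points

Growth-rate Okun's law: g_Y = g_Y* - β × Δu, so Δu = (g_Y* - g_Y)/β.
Δu = (2.14 - 4.29)/2.47 = -2.15/2.47 = -0.87 percentage points.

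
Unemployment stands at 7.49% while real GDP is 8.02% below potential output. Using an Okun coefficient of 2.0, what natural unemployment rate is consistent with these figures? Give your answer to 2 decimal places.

3.48%

From Okun's law, u - u* = -(output gap)/β = -(-8.02)/2.0 = 4.01 points.
So u* = 7.49 - 4.01 = 3.48%.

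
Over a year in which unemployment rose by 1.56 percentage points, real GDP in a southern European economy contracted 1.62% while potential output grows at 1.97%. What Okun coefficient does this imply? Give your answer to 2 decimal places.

β ≈ 2.30

Growth form: g_Y = g_Y* - β × Δu, so β = (g_Y* - g_Y)/Δu.
β = (1.97 + 1.62)/1.56 = 3.59/1.56 = 2.30.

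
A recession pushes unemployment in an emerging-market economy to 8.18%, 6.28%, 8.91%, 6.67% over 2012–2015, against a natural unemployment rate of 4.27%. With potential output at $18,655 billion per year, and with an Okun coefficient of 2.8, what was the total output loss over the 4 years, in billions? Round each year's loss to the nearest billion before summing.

Year 2012: gap = -2.8 × (8.18 - 4.27) = -10.948%, loss ≈ 18655 × 10.948/100 ≈ 2042.
Year 2013: gap = -2.8 × (6.28 - 4.27) = -5.628%, loss ≈ 18655 × 5.628/100 ≈ 1050.
Year 2014: gap = -2.8 × (8.91 - 4.27) = -12.992%, loss ≈ 18655 × 12.992/100 ≈ 2424.
Year 2015: gap = -2.8 × (6.67 - 4.27) = -6.72%, loss ≈ 18655 × 6.72/100 ≈ 1254.
Total lost output = 2042 + 1050 + 2424 + 1254 = 6770 billion.

$6,770 billion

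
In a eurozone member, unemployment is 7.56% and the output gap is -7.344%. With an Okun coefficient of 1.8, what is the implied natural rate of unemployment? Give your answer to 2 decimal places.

From Okun's law, u - u* = -(output gap)/β = -(-7.344)/1.8 = 4.08 points.
So u* = 7.56 - 4.08 = 3.48%.

3.48%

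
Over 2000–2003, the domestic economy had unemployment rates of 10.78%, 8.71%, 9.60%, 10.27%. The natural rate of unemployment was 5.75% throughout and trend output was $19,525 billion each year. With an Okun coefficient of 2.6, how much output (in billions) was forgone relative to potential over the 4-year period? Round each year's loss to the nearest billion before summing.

$8,305 billion

Year 2000: gap = -2.6 × (10.78 - 5.75) = -13.078%, loss ≈ 19525 × 13.078/100 ≈ 2553.
Year 2001: gap = -2.6 × (8.71 - 5.75) = -7.696%, loss ≈ 19525 × 7.696/100 ≈ 1503.
Year 2002: gap = -2.6 × (9.6 - 5.75) = -10.01%, loss ≈ 19525 × 10.01/100 ≈ 1954.
Year 2003: gap = -2.6 × (10.27 - 5.75) = -11.752%, loss ≈ 19525 × 11.752/100 ≈ 2295.
Total lost output = 2553 + 1503 + 1954 + 2295 = 8305 billion.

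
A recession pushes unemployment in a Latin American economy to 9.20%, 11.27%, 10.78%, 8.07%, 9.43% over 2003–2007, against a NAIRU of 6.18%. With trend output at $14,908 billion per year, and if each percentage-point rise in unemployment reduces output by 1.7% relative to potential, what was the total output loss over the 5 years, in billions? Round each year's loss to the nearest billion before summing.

$4,524 billion

Year 2003: gap = -1.7 × (9.2 - 6.18) = -5.134%, loss ≈ 14908 × 5.134/100 ≈ 765.
Year 2004: gap = -1.7 × (11.27 - 6.18) = -8.653%, loss ≈ 14908 × 8.653/100 ≈ 1290.
Year 2005: gap = -1.7 × (10.78 - 6.18) = -7.82%, loss ≈ 14908 × 7.82/100 ≈ 1166.
Year 2006: gap = -1.7 × (8.07 - 6.18) = -3.213%, loss ≈ 14908 × 3.213/100 ≈ 479.
Year 2007: gap = -1.7 × (9.43 - 6.18) = -5.525%, loss ≈ 14908 × 5.525/100 ≈ 824.
Total lost output = 765 + 1290 + 1166 + 479 + 824 = 4524 billion.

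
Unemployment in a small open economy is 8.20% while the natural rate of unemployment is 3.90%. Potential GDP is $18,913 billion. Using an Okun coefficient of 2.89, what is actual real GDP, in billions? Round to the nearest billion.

Unemployment gap = 8.2 - 3.9 = 4.3 points, so the output gap is -2.89 × 4.3 = -12.427%.
Actual GDP = 18913 × (1 - 12.427/100) = 18913 × 0.87573 ≈ 16563 billion.

$16,563 billion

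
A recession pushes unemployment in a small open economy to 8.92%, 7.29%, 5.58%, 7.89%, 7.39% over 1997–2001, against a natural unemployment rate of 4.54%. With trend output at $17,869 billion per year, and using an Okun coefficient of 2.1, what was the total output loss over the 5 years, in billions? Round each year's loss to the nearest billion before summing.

Year 1997: gap = -2.1 × (8.92 - 4.54) = -9.198%, loss ≈ 17869 × 9.198/100 ≈ 1644.
Year 1998: gap = -2.1 × (7.29 - 4.54) = -5.775%, loss ≈ 17869 × 5.775/100 ≈ 1032.
Year 1999: gap = -2.1 × (5.58 - 4.54) = -2.184%, loss ≈ 17869 × 2.184/100 ≈ 390.
Year 2000: gap = -2.1 × (7.89 - 4.54) = -7.035%, loss ≈ 17869 × 7.035/100 ≈ 1257.
Year 2001: gap = -2.1 × (7.39 - 4.54) = -5.985%, loss ≈ 17869 × 5.985/100 ≈ 1069.
Total lost output = 1644 + 1032 + 390 + 1257 + 1069 = 5392 billion.

$5,392 billion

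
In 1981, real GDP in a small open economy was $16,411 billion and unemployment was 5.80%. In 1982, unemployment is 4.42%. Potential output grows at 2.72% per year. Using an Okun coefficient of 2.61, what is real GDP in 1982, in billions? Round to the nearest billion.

$17,448 billion

Δu = 4.42 - 5.8 = -1.38 points.
Okun's law (growth form): g_Y = g_Y* - β × Δu = 2.72 - 2.61 × (-1.38) = 2.72 + 3.6018 = 6.3218%.
Real GDP in the next year = 16411 × (1 + 6.3218/100) = 16411 × 1.063218 ≈ 17448 billion.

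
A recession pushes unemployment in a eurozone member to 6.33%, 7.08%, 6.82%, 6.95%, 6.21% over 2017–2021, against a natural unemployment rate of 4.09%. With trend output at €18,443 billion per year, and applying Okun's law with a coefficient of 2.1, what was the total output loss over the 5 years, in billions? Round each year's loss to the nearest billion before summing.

Year 2017: gap = -2.1 × (6.33 - 4.09) = -4.704%, loss ≈ 18443 × 4.704/100 ≈ 868.
Year 2018: gap = -2.1 × (7.08 - 4.09) = -6.279%, loss ≈ 18443 × 6.279/100 ≈ 1158.
Year 2019: gap = -2.1 × (6.82 - 4.09) = -5.733%, loss ≈ 18443 × 5.733/100 ≈ 1057.
Year 2020: gap = -2.1 × (6.95 - 4.09) = -6.006%, loss ≈ 18443 × 6.006/100 ≈ 1108.
Year 2021: gap = -2.1 × (6.21 - 4.09) = -4.452%, loss ≈ 18443 × 4.452/100 ≈ 821.
Total lost output = 868 + 1158 + 1057 + 1108 + 821 = 5012 billion.

€5,012 billion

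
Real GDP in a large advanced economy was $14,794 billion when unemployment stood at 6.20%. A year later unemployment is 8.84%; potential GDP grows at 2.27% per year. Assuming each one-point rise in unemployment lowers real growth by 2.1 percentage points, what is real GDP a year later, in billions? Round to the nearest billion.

Δu = 8.84 - 6.2 = 2.64 points.
Okun's law (growth form): g_Y = g_Y* - β × Δu = 2.27 - 2.1 × (2.64) = 2.27 - 5.544 = -3.274%.
Real GDP in the next year = 14794 × (1 - 3.274/100) = 14794 × 0.96726 ≈ 14310 billion.

$14,310 billion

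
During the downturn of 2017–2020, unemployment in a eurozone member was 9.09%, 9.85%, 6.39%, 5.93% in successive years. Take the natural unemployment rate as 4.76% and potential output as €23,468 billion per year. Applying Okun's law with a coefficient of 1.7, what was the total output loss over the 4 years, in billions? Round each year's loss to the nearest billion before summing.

Year 2017: gap = -1.7 × (9.09 - 4.76) = -7.361%, loss ≈ 23468 × 7.361/100 ≈ 1727.
Year 2018: gap = -1.7 × (9.85 - 4.76) = -8.653%, loss ≈ 23468 × 8.653/100 ≈ 2031.
Year 2019: gap = -1.7 × (6.39 - 4.76) = -2.771%, loss ≈ 23468 × 2.771/100 ≈ 650.
Year 2020: gap = -1.7 × (5.93 - 4.76) = -1.989%, loss ≈ 23468 × 1.989/100 ≈ 467.
Total lost output = 1727 + 2031 + 650 + 467 = 4875 billion.

€4,875 billion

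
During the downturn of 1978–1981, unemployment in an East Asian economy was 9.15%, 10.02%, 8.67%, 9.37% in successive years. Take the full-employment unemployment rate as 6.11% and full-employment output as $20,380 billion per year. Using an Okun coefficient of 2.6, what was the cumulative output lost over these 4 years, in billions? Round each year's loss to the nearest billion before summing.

Year 1978: gap = -2.6 × (9.15 - 6.11) = -7.904%, loss ≈ 20380 × 7.904/100 ≈ 1611.
Year 1979: gap = -2.6 × (10.02 - 6.11) = -10.166%, loss ≈ 20380 × 10.166/100 ≈ 2072.
Year 1980: gap = -2.6 × (8.67 - 6.11) = -6.656%, loss ≈ 20380 × 6.656/100 ≈ 1356.
Year 1981: gap = -2.6 × (9.37 - 6.11) = -8.476%, loss ≈ 20380 × 8.476/100 ≈ 1727.
Total lost output = 1611 + 2072 + 1356 + 1727 = 6766 billion.

$6,766 billion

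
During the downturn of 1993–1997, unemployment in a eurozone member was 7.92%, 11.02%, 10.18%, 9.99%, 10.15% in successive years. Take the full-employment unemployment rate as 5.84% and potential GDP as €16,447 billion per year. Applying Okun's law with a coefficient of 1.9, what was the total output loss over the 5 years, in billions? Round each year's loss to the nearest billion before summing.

€6,269 billion

Year 1993: gap = -1.9 × (7.92 - 5.84) = -3.952%, loss ≈ 16447 × 3.952/100 ≈ 650.
Year 1994: gap = -1.9 × (11.02 - 5.84) = -9.842%, loss ≈ 16447 × 9.842/100 ≈ 1619.
Year 1995: gap = -1.9 × (10.18 - 5.84) = -8.246%, loss ≈ 16447 × 8.246/100 ≈ 1356.
Year 1996: gap = -1.9 × (9.99 - 5.84) = -7.885%, loss ≈ 16447 × 7.885/100 ≈ 1297.
Year 1997: gap = -1.9 × (10.15 - 5.84) = -8.189%, loss ≈ 16447 × 8.189/100 ≈ 1347.
Total lost output = 650 + 1619 + 1356 + 1297 + 1347 = 6269 billion.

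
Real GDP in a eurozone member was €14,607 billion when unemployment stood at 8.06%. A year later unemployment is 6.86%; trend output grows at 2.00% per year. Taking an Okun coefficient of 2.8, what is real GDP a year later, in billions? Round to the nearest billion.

€15,390 billion

Δu = 6.86 - 8.06 = -1.2 points.
Okun's law (growth form): g_Y = g_Y* - β × Δu = 2.00 - 2.8 × (-1.20) = 2 + 3.36 = 5.36%.
Real GDP in the next year = 14607 × (1 + 5.36/100) = 14607 × 1.0536 ≈ 15390 billion.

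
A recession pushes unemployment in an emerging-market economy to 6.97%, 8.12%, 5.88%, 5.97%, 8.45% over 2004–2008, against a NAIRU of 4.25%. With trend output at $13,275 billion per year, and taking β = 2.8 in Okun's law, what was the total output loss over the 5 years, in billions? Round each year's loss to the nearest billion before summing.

$5,255 billion

Year 2004: gap = -2.8 × (6.97 - 4.25) = -7.616%, loss ≈ 13275 × 7.616/100 ≈ 1011.
Year 2005: gap = -2.8 × (8.12 - 4.25) = -10.836%, loss ≈ 13275 × 10.836/100 ≈ 1438.
Year 2006: gap = -2.8 × (5.88 - 4.25) = -4.564%, loss ≈ 13275 × 4.564/100 ≈ 606.
Year 2007: gap = -2.8 × (5.97 - 4.25) = -4.816%, loss ≈ 13275 × 4.816/100 ≈ 639.
Year 2008: gap = -2.8 × (8.45 - 4.25) = -11.76%, loss ≈ 13275 × 11.76/100 ≈ 1561.
Total lost output = 1011 + 1438 + 606 + 639 + 1561 = 5255 billion.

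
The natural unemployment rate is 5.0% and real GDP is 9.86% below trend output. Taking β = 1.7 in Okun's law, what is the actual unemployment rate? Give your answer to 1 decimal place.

From Okun's law, u - u* = -(output gap)/β = -(-9.86)/1.7 = 5.8 points.
So u = 5 + 5.8 = 10.8%.

10.8%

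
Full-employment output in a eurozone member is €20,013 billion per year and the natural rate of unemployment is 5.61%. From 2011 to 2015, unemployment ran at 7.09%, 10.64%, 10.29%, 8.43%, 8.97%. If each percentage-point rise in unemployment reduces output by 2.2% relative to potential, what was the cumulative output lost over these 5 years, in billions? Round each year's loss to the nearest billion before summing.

€7,649 billion

Year 2011: gap = -2.2 × (7.09 - 5.61) = -3.256%, loss ≈ 20013 × 3.256/100 ≈ 652.
Year 2012: gap = -2.2 × (10.64 - 5.61) = -11.066%, loss ≈ 20013 × 11.066/100 ≈ 2215.
Year 2013: gap = -2.2 × (10.29 - 5.61) = -10.296%, loss ≈ 20013 × 10.296/100 ≈ 2061.
Year 2014: gap = -2.2 × (8.43 - 5.61) = -6.204%, loss ≈ 20013 × 6.204/100 ≈ 1242.
Year 2015: gap = -2.2 × (8.97 - 5.61) = -7.392%, loss ≈ 20013 × 7.392/100 ≈ 1479.
Total lost output = 652 + 2215 + 2061 + 1242 + 1479 = 7649 billion.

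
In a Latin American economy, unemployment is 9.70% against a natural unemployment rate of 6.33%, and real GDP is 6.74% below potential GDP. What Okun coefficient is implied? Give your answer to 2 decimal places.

Okun's law: output gap = -β × (u - u*).
-6.74 = -β × (9.7 - 6.33) = -β × 3.37, so β = 6.74/3.37 = 2.00.

β ≈ 2.00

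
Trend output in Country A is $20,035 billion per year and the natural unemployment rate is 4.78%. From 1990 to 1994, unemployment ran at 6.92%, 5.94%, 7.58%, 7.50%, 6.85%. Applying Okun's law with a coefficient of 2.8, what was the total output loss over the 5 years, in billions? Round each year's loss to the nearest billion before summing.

$6,109 billion

Year 1990: gap = -2.8 × (6.92 - 4.78) = -5.992%, loss ≈ 20035 × 5.992/100 ≈ 1200.
Year 1991: gap = -2.8 × (5.94 - 4.78) = -3.248%, loss ≈ 20035 × 3.248/100 ≈ 651.
Year 1992: gap = -2.8 × (7.58 - 4.78) = -7.84%, loss ≈ 20035 × 7.84/100 ≈ 1571.
Year 1993: gap = -2.8 × (7.5 - 4.78) = -7.616%, loss ≈ 20035 × 7.616/100 ≈ 1526.
Year 1994: gap = -2.8 × (6.85 - 4.78) = -5.796%, loss ≈ 20035 × 5.796/100 ≈ 1161.
Total lost output = 1200 + 651 + 1571 + 1526 + 1161 = 6109 billion.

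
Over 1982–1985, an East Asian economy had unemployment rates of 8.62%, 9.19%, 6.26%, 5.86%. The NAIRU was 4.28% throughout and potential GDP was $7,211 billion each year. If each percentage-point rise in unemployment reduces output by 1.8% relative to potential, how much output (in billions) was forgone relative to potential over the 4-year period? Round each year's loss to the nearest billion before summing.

Year 1982: gap = -1.8 × (8.62 - 4.28) = -7.812%, loss ≈ 7211 × 7.812/100 ≈ 563.
Year 1983: gap = -1.8 × (9.19 - 4.28) = -8.838%, loss ≈ 7211 × 8.838/100 ≈ 637.
Year 1984: gap = -1.8 × (6.26 - 4.28) = -3.564%, loss ≈ 7211 × 3.564/100 ≈ 257.
Year 1985: gap = -1.8 × (5.86 - 4.28) = -2.844%, loss ≈ 7211 × 2.844/100 ≈ 205.
Total lost output = 563 + 637 + 257 + 205 = 1662 billion.

$1,662 billion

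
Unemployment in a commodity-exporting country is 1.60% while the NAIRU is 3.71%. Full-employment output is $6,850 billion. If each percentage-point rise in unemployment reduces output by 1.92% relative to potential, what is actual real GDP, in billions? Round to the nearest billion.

$7,128 billion

Unemployment gap = 1.6 - 3.71 = -2.11 points, so the output gap is -1.92 × (-2.11) = 4.0512%.
Actual GDP = 6850 × (1 + 4.0512/100) = 6850 × 1.040512 ≈ 7128 billion.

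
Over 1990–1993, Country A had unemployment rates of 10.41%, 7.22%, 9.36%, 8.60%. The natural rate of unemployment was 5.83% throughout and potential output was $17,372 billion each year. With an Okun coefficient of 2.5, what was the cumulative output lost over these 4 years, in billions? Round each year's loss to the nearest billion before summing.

Year 1990: gap = -2.5 × (10.41 - 5.83) = -11.45%, loss ≈ 17372 × 11.45/100 ≈ 1989.
Year 1991: gap = -2.5 × (7.22 - 5.83) = -3.475%, loss ≈ 17372 × 3.475/100 ≈ 604.
Year 1992: gap = -2.5 × (9.36 - 5.83) = -8.825%, loss ≈ 17372 × 8.825/100 ≈ 1533.
Year 1993: gap = -2.5 × (8.6 - 5.83) = -6.925%, loss ≈ 17372 × 6.925/100 ≈ 1203.
Total lost output = 1989 + 604 + 1533 + 1203 = 5329 billion.

$5,329 billion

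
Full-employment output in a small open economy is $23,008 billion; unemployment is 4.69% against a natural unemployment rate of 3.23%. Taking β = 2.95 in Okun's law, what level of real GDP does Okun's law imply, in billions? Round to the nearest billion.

$22,017 billion

Unemployment gap = 4.69 - 3.23 = 1.46 points, so the output gap is -2.95 × 1.46 = -4.307%.
Actual GDP = 23008 × (1 - 4.307/100) = 23008 × 0.95693 ≈ 22017 billion.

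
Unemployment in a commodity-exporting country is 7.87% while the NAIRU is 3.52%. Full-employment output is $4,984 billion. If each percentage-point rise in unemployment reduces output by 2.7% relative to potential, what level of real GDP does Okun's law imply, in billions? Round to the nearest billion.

$4,399 billion

Unemployment gap = 7.87 - 3.52 = 4.35 points, so the output gap is -2.7 × 4.35 = -11.745%.
Actual GDP = 4984 × (1 - 11.745/100) = 4984 × 0.88255 ≈ 4399 billion.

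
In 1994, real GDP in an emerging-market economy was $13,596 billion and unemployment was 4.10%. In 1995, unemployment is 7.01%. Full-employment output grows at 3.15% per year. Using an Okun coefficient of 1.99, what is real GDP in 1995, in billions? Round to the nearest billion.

Δu = 7.01 - 4.1 = 2.91 points.
Okun's law (growth form): g_Y = g_Y* - β × Δu = 3.15 - 1.99 × (2.91) = 3.15 - 5.7909 = -2.6409%.
Real GDP in the next year = 13596 × (1 - 2.6409/100) = 13596 × 0.973591 ≈ 13237 billion.

$13,237 billion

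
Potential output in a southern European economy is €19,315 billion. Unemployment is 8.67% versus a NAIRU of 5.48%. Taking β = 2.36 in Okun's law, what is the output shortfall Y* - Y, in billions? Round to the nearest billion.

€1,454 billion

Output gap = -2.36 × (8.67 - 5.48) = -2.36 × 3.19 = -7.5284%.
Actual GDP ≈ 19315 × 0.924716 ≈ 17861 billion, so the shortfall is 19315 - 17861 = 1454 billion.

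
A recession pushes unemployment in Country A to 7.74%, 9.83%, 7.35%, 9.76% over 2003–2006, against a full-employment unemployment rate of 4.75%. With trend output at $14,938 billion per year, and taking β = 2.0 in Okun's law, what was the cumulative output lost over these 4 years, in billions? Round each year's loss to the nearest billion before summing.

Year 2003: gap = -2.0 × (7.74 - 4.75) = -5.98%, loss ≈ 14938 × 5.98/100 ≈ 893.
Year 2004: gap = -2.0 × (9.83 - 4.75) = -10.16%, loss ≈ 14938 × 10.16/100 ≈ 1518.
Year 2005: gap = -2.0 × (7.35 - 4.75) = -5.2%, loss ≈ 14938 × 5.2/100 ≈ 777.
Year 2006: gap = -2.0 × (9.76 - 4.75) = -10.02%, loss ≈ 14938 × 10.02/100 ≈ 1497.
Total lost output = 893 + 1518 + 777 + 1497 = 4685 billion.

$4,685 billion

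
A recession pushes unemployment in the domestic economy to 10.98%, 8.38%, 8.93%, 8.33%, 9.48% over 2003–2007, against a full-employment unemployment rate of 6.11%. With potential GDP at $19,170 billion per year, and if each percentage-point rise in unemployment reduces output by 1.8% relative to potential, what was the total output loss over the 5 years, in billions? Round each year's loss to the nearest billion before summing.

$5,365 billion

Year 2003: gap = -1.8 × (10.98 - 6.11) = -8.766%, loss ≈ 19170 × 8.766/100 ≈ 1680.
Year 2004: gap = -1.8 × (8.38 - 6.11) = -4.086%, loss ≈ 19170 × 4.086/100 ≈ 783.
Year 2005: gap = -1.8 × (8.93 - 6.11) = -5.076%, loss ≈ 19170 × 5.076/100 ≈ 973.
Year 2006: gap = -1.8 × (8.33 - 6.11) = -3.996%, loss ≈ 19170 × 3.996/100 ≈ 766.
Year 2007: gap = -1.8 × (9.48 - 6.11) = -6.066%, loss ≈ 19170 × 6.066/100 ≈ 1163.
Total lost output = 1680 + 783 + 973 + 766 + 1163 = 5365 billion.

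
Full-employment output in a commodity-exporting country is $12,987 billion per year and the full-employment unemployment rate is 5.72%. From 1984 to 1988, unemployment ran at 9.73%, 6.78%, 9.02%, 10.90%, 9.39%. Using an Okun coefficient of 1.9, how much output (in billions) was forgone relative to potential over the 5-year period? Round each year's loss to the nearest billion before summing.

Year 1984: gap = -1.9 × (9.73 - 5.72) = -7.619%, loss ≈ 12987 × 7.619/100 ≈ 989.
Year 1985: gap = -1.9 × (6.78 - 5.72) = -2.014%, loss ≈ 12987 × 2.014/100 ≈ 262.
Year 1986: gap = -1.9 × (9.02 - 5.72) = -6.27%, loss ≈ 12987 × 6.27/100 ≈ 814.
Year 1987: gap = -1.9 × (10.9 - 5.72) = -9.842%, loss ≈ 12987 × 9.842/100 ≈ 1278.
Year 1988: gap = -1.9 × (9.39 - 5.72) = -6.973%, loss ≈ 12987 × 6.973/100 ≈ 906.
Total lost output = 989 + 262 + 814 + 1278 + 906 = 4249 billion.

$4,249 billion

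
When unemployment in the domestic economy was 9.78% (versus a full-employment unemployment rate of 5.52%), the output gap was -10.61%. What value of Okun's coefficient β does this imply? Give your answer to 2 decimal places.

β ≈ 2.49

Okun's law: output gap = -β × (u - u*).
-10.61 = -β × (9.78 - 5.52) = -β × 4.26, so β = 10.61/4.26 = 2.49.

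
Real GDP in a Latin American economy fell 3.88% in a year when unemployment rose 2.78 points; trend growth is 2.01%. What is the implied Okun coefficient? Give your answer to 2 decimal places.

β ≈ 2.12

Growth form: g_Y = g_Y* - β × Δu, so β = (g_Y* - g_Y)/Δu.
β = (2.01 + 3.88)/2.78 = 5.89/2.78 = 2.12.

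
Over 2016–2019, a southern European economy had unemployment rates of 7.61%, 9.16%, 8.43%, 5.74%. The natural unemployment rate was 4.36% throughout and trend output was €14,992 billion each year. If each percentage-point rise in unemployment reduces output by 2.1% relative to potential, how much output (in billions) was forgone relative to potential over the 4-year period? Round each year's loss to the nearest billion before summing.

Year 2016: gap = -2.1 × (7.61 - 4.36) = -6.825%, loss ≈ 14992 × 6.825/100 ≈ 1023.
Year 2017: gap = -2.1 × (9.16 - 4.36) = -10.08%, loss ≈ 14992 × 10.08/100 ≈ 1511.
Year 2018: gap = -2.1 × (8.43 - 4.36) = -8.547%, loss ≈ 14992 × 8.547/100 ≈ 1281.
Year 2019: gap = -2.1 × (5.74 - 4.36) = -2.898%, loss ≈ 14992 × 2.898/100 ≈ 434.
Total lost output = 1023 + 1511 + 1281 + 434 = 4249 billion.

€4,249 billion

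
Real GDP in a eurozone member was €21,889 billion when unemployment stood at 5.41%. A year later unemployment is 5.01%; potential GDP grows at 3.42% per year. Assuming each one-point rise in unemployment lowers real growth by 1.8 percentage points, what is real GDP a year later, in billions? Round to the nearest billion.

Δu = 5.01 - 5.41 = -0.4 points.
Okun's law (growth form): g_Y = g_Y* - β × Δu = 3.42 - 1.8 × (-0.40) = 3.42 + 0.72 = 4.14%.
Real GDP in the next year = 21889 × (1 + 4.14/100) = 21889 × 1.0414 ≈ 22795 billion.

€22,795 billion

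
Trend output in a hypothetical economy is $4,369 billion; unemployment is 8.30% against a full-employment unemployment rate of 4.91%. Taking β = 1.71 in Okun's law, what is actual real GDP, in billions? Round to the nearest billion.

$4,116 billion

Unemployment gap = 8.3 - 4.91 = 3.39 points, so the output gap is -1.71 × 3.39 = -5.7969%.
Actual GDP = 4369 × (1 - 5.7969/100) = 4369 × 0.942031 ≈ 4116 billion.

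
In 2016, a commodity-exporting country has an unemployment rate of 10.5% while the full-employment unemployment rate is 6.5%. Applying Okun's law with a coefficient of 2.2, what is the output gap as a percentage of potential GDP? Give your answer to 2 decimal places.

-8.80%

The unemployment gap is 10.5 - 6.5 = 4 percentage points.
Okun's law gives an output gap of -2.2 × 4 = -8.8%, i.e. 8.80% below potential.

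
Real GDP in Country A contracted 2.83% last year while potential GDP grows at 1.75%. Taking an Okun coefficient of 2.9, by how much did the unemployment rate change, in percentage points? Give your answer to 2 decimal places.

Growth-rate Okun's law: g_Y = g_Y* - β × Δu, so Δu = (g_Y* - g_Y)/β.
Δu = (1.75 + 2.83)/2.9 = 4.58/2.9 = 1.58 percentage points.

1.58 percentage points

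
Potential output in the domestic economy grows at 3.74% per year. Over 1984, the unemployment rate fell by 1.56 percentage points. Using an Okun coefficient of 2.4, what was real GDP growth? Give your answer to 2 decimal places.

Growth-rate Okun's law: g_Y = g_Y* - β × Δu.
g_Y = 3.74 - 2.4 × (-1.56) = 3.74 + 3.744 = 7.484%, i.e. 7.48% to 2 d.p.

7.48%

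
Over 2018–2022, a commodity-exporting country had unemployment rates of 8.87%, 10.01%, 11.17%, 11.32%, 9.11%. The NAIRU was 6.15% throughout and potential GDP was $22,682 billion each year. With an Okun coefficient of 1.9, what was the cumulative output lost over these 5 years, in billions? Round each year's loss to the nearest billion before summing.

Year 2018: gap = -1.9 × (8.87 - 6.15) = -5.168%, loss ≈ 22682 × 5.168/100 ≈ 1172.
Year 2019: gap = -1.9 × (10.01 - 6.15) = -7.334%, loss ≈ 22682 × 7.334/100 ≈ 1663.
Year 2020: gap = -1.9 × (11.17 - 6.15) = -9.538%, loss ≈ 22682 × 9.538/100 ≈ 2163.
Year 2021: gap = -1.9 × (11.32 - 6.15) = -9.823%, loss ≈ 22682 × 9.823/100 ≈ 2228.
Year 2022: gap = -1.9 × (9.11 - 6.15) = -5.624%, loss ≈ 22682 × 5.624/100 ≈ 1276.
Total lost output = 1172 + 1663 + 2163 + 2228 + 1276 = 8502 billion.

$8,502 billion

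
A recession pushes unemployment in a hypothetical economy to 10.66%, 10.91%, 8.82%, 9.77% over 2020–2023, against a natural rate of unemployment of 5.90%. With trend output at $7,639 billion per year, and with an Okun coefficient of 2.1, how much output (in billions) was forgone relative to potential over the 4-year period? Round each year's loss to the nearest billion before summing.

$2,657 billion

Year 2020: gap = -2.1 × (10.66 - 5.9) = -9.996%, loss ≈ 7639 × 9.996/100 ≈ 764.
Year 2021: gap = -2.1 × (10.91 - 5.9) = -10.521%, loss ≈ 7639 × 10.521/100 ≈ 804.
Year 2022: gap = -2.1 × (8.82 - 5.9) = -6.132%, loss ≈ 7639 × 6.132/100 ≈ 468.
Year 2023: gap = -2.1 × (9.77 - 5.9) = -8.127%, loss ≈ 7639 × 8.127/100 ≈ 621.
Total lost output = 764 + 804 + 468 + 621 = 2657 billion.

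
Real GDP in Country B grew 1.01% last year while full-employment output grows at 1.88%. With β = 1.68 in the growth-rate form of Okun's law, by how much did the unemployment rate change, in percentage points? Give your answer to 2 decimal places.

Growth-rate Okun's law: g_Y = g_Y* - β × Δu, so Δu = (g_Y* - g_Y)/β.
Δu = (1.88 - 1.01)/1.68 = 0.87/1.68 = 0.52 percentage points.

0.52 percentage points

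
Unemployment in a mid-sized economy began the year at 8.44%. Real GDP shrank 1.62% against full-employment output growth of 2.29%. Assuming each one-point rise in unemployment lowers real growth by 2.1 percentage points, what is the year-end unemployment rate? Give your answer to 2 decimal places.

10.30%

Growth-rate Okun's law: g_Y = g_Y* - β × Δu, so Δu = (g_Y* - g_Y)/β.
Δu = (2.29 + 1.62)/2.1 = 3.91/2.1 = 1.86 percentage points.
Year-end unemployment = 8.44 + 1.86 = 10.30%.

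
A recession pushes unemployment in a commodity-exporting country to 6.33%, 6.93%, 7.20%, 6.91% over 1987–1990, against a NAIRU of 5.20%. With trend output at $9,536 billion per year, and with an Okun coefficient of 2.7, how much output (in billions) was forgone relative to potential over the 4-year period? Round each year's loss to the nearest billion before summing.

$1,691 billion

Year 1987: gap = -2.7 × (6.33 - 5.2) = -3.051%, loss ≈ 9536 × 3.051/100 ≈ 291.
Year 1988: gap = -2.7 × (6.93 - 5.2) = -4.671%, loss ≈ 9536 × 4.671/100 ≈ 445.
Year 1989: gap = -2.7 × (7.2 - 5.2) = -5.4%, loss ≈ 9536 × 5.4/100 ≈ 515.
Year 1990: gap = -2.7 × (6.91 - 5.2) = -4.617%, loss ≈ 9536 × 4.617/100 ≈ 440.
Total lost output = 291 + 445 + 515 + 440 = 1691 billion.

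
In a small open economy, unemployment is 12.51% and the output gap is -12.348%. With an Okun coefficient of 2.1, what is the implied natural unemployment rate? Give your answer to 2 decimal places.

From Okun's law, u - u* = -(output gap)/β = -(-12.348)/2.1 = 5.88 points.
So u* = 12.51 - 5.88 = 6.63%.

6.63%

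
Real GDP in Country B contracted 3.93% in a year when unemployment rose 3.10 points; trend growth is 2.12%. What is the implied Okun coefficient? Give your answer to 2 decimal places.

β ≈ 1.95

Growth form: g_Y = g_Y* - β × Δu, so β = (g_Y* - g_Y)/Δu.
β = (2.12 + 3.93)/3.10 = 6.05/3.10 = 1.95.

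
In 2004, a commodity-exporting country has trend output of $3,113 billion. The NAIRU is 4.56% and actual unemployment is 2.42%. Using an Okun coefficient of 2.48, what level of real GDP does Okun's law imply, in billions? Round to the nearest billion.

Unemployment gap = 2.42 - 4.56 = -2.14 points, so the output gap is -2.48 × (-2.14) = 5.3072%.
Actual GDP = 3113 × (1 + 5.3072/100) = 3113 × 1.053072 ≈ 3278 billion.

$3,278 billion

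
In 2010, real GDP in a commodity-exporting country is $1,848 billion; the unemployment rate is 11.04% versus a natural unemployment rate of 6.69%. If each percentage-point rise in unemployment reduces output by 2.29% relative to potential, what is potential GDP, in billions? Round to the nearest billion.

Unemployment gap = 11.04 - 6.69 = 4.35 points, so output gap = -2.29 × 4.35 = -9.9615%.
Since Y = Y* × (1 + gap/100), Y* = 1848/0.900385 ≈ 2052 billion.

$2,052 billion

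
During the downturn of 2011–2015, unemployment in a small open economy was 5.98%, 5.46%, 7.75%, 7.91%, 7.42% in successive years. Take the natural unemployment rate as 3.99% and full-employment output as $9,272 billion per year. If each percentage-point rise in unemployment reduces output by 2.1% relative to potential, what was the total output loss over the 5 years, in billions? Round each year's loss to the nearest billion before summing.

Year 2011: gap = -2.1 × (5.98 - 3.99) = -4.179%, loss ≈ 9272 × 4.179/100 ≈ 387.
Year 2012: gap = -2.1 × (5.46 - 3.99) = -3.087%, loss ≈ 9272 × 3.087/100 ≈ 286.
Year 2013: gap = -2.1 × (7.75 - 3.99) = -7.896%, loss ≈ 9272 × 7.896/100 ≈ 732.
Year 2014: gap = -2.1 × (7.91 - 3.99) = -8.232%, loss ≈ 9272 × 8.232/100 ≈ 763.
Year 2015: gap = -2.1 × (7.42 - 3.99) = -7.203%, loss ≈ 9272 × 7.203/100 ≈ 668.
Total lost output = 387 + 286 + 732 + 763 + 668 = 2836 billion.

$2,836 billion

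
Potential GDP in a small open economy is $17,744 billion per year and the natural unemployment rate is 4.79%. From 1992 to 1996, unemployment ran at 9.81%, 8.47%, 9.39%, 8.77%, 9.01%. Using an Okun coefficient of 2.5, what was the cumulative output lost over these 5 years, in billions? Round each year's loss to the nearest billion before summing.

Year 1992: gap = -2.5 × (9.81 - 4.79) = -12.55%, loss ≈ 17744 × 12.55/100 ≈ 2227.
Year 1993: gap = -2.5 × (8.47 - 4.79) = -9.2%, loss ≈ 17744 × 9.2/100 ≈ 1632.
Year 1994: gap = -2.5 × (9.39 - 4.79) = -11.5%, loss ≈ 17744 × 11.5/100 ≈ 2041.
Year 1995: gap = -2.5 × (8.77 - 4.79) = -9.95%, loss ≈ 17744 × 9.95/100 ≈ 1766.
Year 1996: gap = -2.5 × (9.01 - 4.79) = -10.55%, loss ≈ 17744 × 10.55/100 ≈ 1872.
Total lost output = 2227 + 1632 + 2041 + 1766 + 1872 = 9538 billion.

$9,538 billion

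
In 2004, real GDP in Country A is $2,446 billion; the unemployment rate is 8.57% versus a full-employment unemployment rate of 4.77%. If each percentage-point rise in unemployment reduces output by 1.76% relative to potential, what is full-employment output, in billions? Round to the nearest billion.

Unemployment gap = 8.57 - 4.77 = 3.8 points, so output gap = -1.76 × 3.8 = -6.688%.
Since Y = Y* × (1 + gap/100), Y* = 2446/0.93312 ≈ 2621 billion.

$2,621 billion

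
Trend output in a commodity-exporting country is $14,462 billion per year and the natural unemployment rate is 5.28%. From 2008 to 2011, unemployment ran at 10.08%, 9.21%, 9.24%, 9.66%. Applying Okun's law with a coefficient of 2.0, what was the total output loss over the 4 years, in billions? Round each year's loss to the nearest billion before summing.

Year 2008: gap = -2.0 × (10.08 - 5.28) = -9.6%, loss ≈ 14462 × 9.6/100 ≈ 1388.
Year 2009: gap = -2.0 × (9.21 - 5.28) = -7.86%, loss ≈ 14462 × 7.86/100 ≈ 1137.
Year 2010: gap = -2.0 × (9.24 - 5.28) = -7.92%, loss ≈ 14462 × 7.92/100 ≈ 1145.
Year 2011: gap = -2.0 × (9.66 - 5.28) = -8.76%, loss ≈ 14462 × 8.76/100 ≈ 1267.
Total lost output = 1388 + 1137 + 1145 + 1267 = 4937 billion.

$4,937 billion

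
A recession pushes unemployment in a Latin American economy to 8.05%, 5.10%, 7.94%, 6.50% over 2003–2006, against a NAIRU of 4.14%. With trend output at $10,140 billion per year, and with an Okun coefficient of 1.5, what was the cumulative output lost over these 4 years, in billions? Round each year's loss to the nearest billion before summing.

$1,678 billion

Year 2003: gap = -1.5 × (8.05 - 4.14) = -5.865%, loss ≈ 10140 × 5.865/100 ≈ 595.
Year 2004: gap = -1.5 × (5.1 - 4.14) = -1.44%, loss ≈ 10140 × 1.44/100 ≈ 146.
Year 2005: gap = -1.5 × (7.94 - 4.14) = -5.7%, loss ≈ 10140 × 5.7/100 ≈ 578.
Year 2006: gap = -1.5 × (6.5 - 4.14) = -3.54%, loss ≈ 10140 × 3.54/100 ≈ 359.
Total lost output = 595 + 146 + 578 + 359 = 1678 billion.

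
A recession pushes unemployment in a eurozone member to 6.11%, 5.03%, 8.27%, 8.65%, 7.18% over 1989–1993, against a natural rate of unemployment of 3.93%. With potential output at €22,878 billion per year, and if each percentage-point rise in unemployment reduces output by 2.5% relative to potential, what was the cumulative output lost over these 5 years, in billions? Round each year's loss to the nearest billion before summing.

€8,917 billion

Year 1989: gap = -2.5 × (6.11 - 3.93) = -5.45%, loss ≈ 22878 × 5.45/100 ≈ 1247.
Year 1990: gap = -2.5 × (5.03 - 3.93) = -2.75%, loss ≈ 22878 × 2.75/100 ≈ 629.
Year 1991: gap = -2.5 × (8.27 - 3.93) = -10.85%, loss ≈ 22878 × 10.85/100 ≈ 2482.
Year 1992: gap = -2.5 × (8.65 - 3.93) = -11.8%, loss ≈ 22878 × 11.8/100 ≈ 2700.
Year 1993: gap = -2.5 × (7.18 - 3.93) = -8.125%, loss ≈ 22878 × 8.125/100 ≈ 1859.
Total lost output = 1247 + 629 + 2482 + 2700 + 1859 = 8917 billion.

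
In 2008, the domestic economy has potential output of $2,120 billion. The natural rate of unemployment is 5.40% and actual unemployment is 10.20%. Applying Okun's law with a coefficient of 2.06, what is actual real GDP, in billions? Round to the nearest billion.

$1,910 billion

Unemployment gap = 10.2 - 5.4 = 4.8 points, so the output gap is -2.06 × 4.8 = -9.888%.
Actual GDP = 2120 × (1 - 9.888/100) = 2120 × 0.90112 ≈ 1910 billion.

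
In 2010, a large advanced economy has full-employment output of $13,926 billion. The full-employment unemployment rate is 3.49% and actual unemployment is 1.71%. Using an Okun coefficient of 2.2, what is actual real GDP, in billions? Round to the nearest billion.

Unemployment gap = 1.71 - 3.49 = -1.78 points, so the output gap is -2.2 × (-1.78) = 3.916%.
Actual GDP = 13926 × (1 + 3.916/100) = 13926 × 1.03916 ≈ 14471 billion.

$14,471 billion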